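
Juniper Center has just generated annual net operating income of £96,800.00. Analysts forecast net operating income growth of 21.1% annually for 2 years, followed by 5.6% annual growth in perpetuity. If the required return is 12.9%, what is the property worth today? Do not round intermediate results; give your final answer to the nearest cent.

D_1 = 117224.80000
D_2 = 141959.23280
Terminal value at year 2: TV = D_2×(1+g_2)/(r−g_2) = 149908.94984/0.073 = 2053547.25804
P_0 = D_1/(1+r)^1 + D_2/(1+r)^2 + TV/(1+r)^2
    = 103830.64659 + 111371.93359 + 1611078.92971 = 1826281.50988

£1826281.51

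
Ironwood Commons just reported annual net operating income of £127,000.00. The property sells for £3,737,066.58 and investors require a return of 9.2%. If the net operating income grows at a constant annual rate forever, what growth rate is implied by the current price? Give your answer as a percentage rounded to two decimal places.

P = D₀(1+g)/(r−g) ⇒ P(r−g) = D₀(1+g) ⇒ g(P+D₀) = P·r − D₀
g = (P·r − D₀)/(P + D₀) = (£3,737,066.58×0.092 − £127,000.00) / (£3,737,066.58 + £127,000.00) = 0.056109

5.61%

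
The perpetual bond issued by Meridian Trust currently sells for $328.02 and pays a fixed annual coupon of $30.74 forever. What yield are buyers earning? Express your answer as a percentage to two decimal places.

P = C/r ⇒ r = C/P = $30.74/$328.02 = 0.093714

9.37%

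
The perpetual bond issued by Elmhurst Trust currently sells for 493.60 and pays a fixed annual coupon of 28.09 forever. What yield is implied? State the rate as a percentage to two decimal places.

5.69%

P = C/r ⇒ r = C/P = 28.09/493.60 = 0.056908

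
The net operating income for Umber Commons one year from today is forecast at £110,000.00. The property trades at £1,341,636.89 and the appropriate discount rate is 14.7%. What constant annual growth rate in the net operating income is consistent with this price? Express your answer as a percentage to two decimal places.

6.50%

P = D₁/(r−g) ⇒ g = r − D₁/P = 0.147 − £110,000.00/£1,341,636.89 = 0.065011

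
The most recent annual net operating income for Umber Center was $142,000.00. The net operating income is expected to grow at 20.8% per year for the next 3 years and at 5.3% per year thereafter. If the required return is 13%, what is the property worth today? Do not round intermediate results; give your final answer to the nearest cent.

$2859983.03

D_1 = 171536.00000
D_2 = 207215.48800
D_3 = 250316.30950
Terminal value at year 3: TV = D_3×(1+g_2)/(r−g_2) = 263583.07391/0.077 = 3423156.80400
P_0 = D_1/(1+r)^1 + D_2/(1+r)^2 + D_3/(1+r)^3 + TV/(1+r)^3
    = 151801.76991 + 162280.12217 + 173481.75892 + 2372419.37851 = 2859983.02952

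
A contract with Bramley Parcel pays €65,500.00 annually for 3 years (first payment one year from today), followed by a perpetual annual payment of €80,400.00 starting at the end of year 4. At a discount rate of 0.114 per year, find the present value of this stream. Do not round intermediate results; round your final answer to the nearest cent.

PV of 3-year annuity: €65,500.00 × [1 − (1+0.114)^−3] / 0.114 = 158956.29597
Perpetuity value at year 3: €80,400.00 / 0.114 = 705263.15789
PV of perpetuity: 705263.15789 / (1+0.114)^3 = 510147.33811
Total PV = 158956.29597 + 510147.33811 = 669103.63408

€669103.63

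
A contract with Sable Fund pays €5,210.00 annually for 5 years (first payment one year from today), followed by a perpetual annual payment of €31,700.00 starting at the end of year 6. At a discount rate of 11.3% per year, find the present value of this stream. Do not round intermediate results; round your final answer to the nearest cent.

€183361.04

PV of 5-year annuity: €5,210.00 × [1 − (1+0.113)^−5] / 0.113 = 19111.18684
Perpetuity value at year 5: €31,700.00 / 0.113 = 280530.97345
PV of perpetuity: 280530.97345 / (1+0.113)^5 = 164249.85584
Total PV = 19111.18684 + 164249.85584 = 183361.04268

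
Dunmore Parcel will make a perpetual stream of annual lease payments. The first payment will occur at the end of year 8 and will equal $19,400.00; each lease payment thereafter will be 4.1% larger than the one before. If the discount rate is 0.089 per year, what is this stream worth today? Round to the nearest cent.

Value at end of year 7: C₁ / (r − g) = $19,400.00 / (0.089 − 0.041) = $404,166.6667
Discount to today: PV = $404,166.6667 / (1 + 0.089)^7 = $404,166.6667 / 1.816332 = $222,518.10

$222518.10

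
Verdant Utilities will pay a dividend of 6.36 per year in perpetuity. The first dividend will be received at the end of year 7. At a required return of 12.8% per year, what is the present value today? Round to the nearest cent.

24.12

Value at end of year 6: C / r = 6.36 / 0.128 = 49.6875
Discount to today: PV = 49.6875 / (1 + 0.128)^6 = 49.6875 / 2.059940 = 24.12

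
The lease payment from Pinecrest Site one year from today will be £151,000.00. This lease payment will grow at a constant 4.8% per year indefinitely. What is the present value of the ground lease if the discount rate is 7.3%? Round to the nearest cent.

Growing perpetuity: P = D₁ / (r − g) = £151,000.0000 / (0.073 − 0.048) = £6,040,000.00

£6040000.00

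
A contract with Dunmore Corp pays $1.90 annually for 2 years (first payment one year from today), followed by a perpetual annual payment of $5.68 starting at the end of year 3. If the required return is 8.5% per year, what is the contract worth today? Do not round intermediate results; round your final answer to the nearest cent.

$60.13

PV of 2-year annuity: $1.90 × [1 − (1+0.085)^−2] / 0.085 = 3.36512
Perpetuity value at year 2: $5.68 / 0.085 = 66.82353
PV of perpetuity: 66.82353 / (1+0.085)^2 = 56.76360
Total PV = 3.36512 + 56.76360 = 60.12872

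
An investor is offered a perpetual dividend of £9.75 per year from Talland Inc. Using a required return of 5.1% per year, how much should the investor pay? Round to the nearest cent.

£191.18

Level perpetuity: PV = C / r = £9.75 / 0.051 = £191.18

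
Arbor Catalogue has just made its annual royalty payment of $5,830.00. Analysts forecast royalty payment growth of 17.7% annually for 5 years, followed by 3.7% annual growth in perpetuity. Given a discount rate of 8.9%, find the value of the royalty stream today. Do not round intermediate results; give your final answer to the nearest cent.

$208495.22

D_1 = 6861.91000
D_2 = 8076.46807
D_3 = 9506.00292
D_4 = 11188.56543
D_5 = 13168.94152
Terminal value at year 5: TV = D_5×(1+g_2)/(r−g_2) = 13656.19235/0.052 = 262619.08371
P_0 = D_1/(1+r)^1 + D_2/(1+r)^2 + D_3/(1+r)^3 + D_4/(1+r)^4 + D_5/(1+r)^5 + TV/(1+r)^5
    = 6301.11111 + 6810.29181 + 7360.61842 + 7955.41587 + 8598.27775 + 171469.50059 = 208495.21554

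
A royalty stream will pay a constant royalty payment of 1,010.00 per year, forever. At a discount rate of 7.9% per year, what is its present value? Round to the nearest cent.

12784.81

Level perpetuity: PV = C / r = 1,010.00 / 0.079 = 12,784.81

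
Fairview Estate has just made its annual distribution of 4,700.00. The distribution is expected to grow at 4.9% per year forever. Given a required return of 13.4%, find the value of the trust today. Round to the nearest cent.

58003.53

D₁ = D₀ × (1 + g) = 4,700.00 × 1.049 = 4,930.3000
Growing perpetuity: P = D₁ / (r − g) = 4,930.3000 / (0.134 − 0.049) = 58,003.53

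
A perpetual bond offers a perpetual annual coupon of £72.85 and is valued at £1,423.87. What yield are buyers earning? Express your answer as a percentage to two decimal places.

P = C/r ⇒ r = C/P = £72.85/£1,423.87 = 0.051163

5.12%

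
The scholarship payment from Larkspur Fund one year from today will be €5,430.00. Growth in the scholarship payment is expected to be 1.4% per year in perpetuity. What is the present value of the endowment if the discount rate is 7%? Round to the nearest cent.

€96964.29

Growing perpetuity: P = D₁ / (r − g) = €5,430.0000 / (0.07 − 0.014) = €96,964.29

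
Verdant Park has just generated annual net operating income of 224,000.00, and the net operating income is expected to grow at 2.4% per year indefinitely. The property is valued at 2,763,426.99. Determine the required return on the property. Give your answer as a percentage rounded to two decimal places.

D₁ = 224,000.00 × 1.024 = 229,376.0000
P = D₁/(r − g) ⇒ r = D₁/P + g = 229,376.0000/2,763,426.99 + 0.024 = 0.083004 + 0.024 = 0.107004

10.70%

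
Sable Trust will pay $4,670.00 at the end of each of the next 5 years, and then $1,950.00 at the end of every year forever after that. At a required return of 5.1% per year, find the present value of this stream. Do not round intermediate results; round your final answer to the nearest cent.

PV of 5-year annuity: $4,670.00 × [1 − (1+0.051)^−5] / 0.051 = 20162.88744
Perpetuity value at year 5: $1,950.00 / 0.051 = 38235.29412
PV of perpetuity: 38235.29412 / (1+0.051)^5 = 29816.10129
Total PV = 20162.88744 + 29816.10129 = 49978.98873

$49978.99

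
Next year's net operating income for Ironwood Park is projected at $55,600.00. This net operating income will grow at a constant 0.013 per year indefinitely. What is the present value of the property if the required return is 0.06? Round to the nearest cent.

Growing perpetuity: P = D₁ / (r − g) = $55,600.0000 / (0.06 − 0.013) = $1,182,978.72

$1182978.72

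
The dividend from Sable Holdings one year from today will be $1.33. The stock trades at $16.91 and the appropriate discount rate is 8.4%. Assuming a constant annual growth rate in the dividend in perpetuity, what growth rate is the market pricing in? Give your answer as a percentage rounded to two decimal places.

0.53%

P = D₁/(r−g) ⇒ g = r − D₁/P = 0.084 − $1.33/$16.91 = 0.005348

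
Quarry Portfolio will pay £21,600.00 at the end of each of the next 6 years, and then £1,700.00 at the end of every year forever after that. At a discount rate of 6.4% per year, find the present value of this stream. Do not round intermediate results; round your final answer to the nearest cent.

PV of 6-year annuity: £21,600.00 × [1 − (1+0.064)^−6] / 0.064 = 104892.34159
Perpetuity value at year 6: £1,700.00 / 0.064 = 26562.50000
PV of perpetuity: 26562.50000 / (1+0.064)^6 = 18307.08423
Total PV = 104892.34159 + 18307.08423 = 123199.42581

£123199.43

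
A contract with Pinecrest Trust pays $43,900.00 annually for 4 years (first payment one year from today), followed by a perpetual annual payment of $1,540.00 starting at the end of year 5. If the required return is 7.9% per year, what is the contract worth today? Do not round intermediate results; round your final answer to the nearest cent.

PV of 4-year annuity: $43,900.00 × [1 − (1+0.079)^−4] / 0.079 = 145726.60627
Perpetuity value at year 4: $1,540.00 / 0.079 = 19493.67089
PV of perpetuity: 19493.67089 / (1+0.079)^4 = 14381.62137
Total PV = 145726.60627 + 14381.62137 = 160108.22764

$160108.23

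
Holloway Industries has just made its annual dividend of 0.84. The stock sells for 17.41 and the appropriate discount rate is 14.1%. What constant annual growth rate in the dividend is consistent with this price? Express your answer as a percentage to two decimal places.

P = D₀(1+g)/(r−g) ⇒ P(r−g) = D₀(1+g) ⇒ g(P+D₀) = P·r − D₀
g = (P·r − D₀)/(P + D₀) = (17.41×0.141 − 0.84) / (17.41 + 0.84) = 0.088483

8.85%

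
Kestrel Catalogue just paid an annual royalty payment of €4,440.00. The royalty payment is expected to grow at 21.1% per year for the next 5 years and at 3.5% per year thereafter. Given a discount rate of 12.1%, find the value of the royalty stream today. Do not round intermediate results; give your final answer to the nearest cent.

€106772.17

D_1 = 5376.84000
D_2 = 6511.35324
D_3 = 7885.24877
D_4 = 9549.03626
D_5 = 11563.88292
Terminal value at year 5: TV = D_5×(1+g_2)/(r−g_2) = 11968.61882/0.086 = 139169.98627
P_0 = D_1/(1+r)^1 + D_2/(1+r)^2 + D_3/(1+r)^3 + D_4/(1+r)^4 + D_5/(1+r)^5 + TV/(1+r)^5
    = 4796.46744 + 5181.55403 + 5597.55748 + 6046.95995 + 6532.44291 + 78617.19082 = 106772.17263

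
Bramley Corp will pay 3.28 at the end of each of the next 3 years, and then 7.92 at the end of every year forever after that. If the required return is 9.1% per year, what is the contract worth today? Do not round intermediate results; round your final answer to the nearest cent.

75.31

PV of 3-year annuity: 3.28 × [1 − (1+0.091)^−3] / 0.091 = 8.28787
Perpetuity value at year 3: 7.92 / 0.091 = 87.03297
PV of perpetuity: 87.03297 / (1+0.091)^3 = 67.02079
Total PV = 8.28787 + 67.02079 = 75.30866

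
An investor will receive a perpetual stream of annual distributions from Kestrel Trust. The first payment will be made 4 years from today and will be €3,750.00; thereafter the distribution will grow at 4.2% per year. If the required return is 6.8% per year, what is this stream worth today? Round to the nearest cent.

€118397.94

Value at end of year 3: C₁ / (r − g) = €3,750.00 / (0.068 − 0.042) = €144,230.7692
Discount to today: PV = €144,230.7692 / (1 + 0.068)^3 = €144,230.7692 / 1.218186 = €118,397.94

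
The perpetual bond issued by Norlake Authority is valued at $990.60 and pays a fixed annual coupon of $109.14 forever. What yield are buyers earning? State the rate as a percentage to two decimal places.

11.02%

P = C/r ⇒ r = C/P = $109.14/$990.60 = 0.110176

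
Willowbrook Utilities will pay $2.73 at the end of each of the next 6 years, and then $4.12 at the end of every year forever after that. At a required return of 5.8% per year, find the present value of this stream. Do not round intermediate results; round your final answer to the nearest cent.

$64.16

PV of 6-year annuity: $2.73 × [1 − (1+0.058)^−6] / 0.058 = 13.50907
Perpetuity value at year 6: $4.12 / 0.058 = 71.03448
PV of perpetuity: 71.03448 / (1+0.058)^6 = 50.64717
Total PV = 13.50907 + 50.64717 = 64.15624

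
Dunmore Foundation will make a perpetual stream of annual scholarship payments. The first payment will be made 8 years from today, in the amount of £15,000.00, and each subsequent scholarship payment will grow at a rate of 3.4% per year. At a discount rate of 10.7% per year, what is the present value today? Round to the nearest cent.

£100863.74

Value at end of year 7: C₁ / (r − g) = £15,000.00 / (0.107 − 0.034) = £205,479.4521
Discount to today: PV = £205,479.4521 / (1 + 0.107)^7 = £205,479.4521 / 2.037198 = £100,863.74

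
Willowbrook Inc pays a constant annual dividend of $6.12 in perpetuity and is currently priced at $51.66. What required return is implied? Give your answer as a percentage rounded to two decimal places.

P = C/r ⇒ r = C/P = $6.12/$51.66 = 0.118467

11.85%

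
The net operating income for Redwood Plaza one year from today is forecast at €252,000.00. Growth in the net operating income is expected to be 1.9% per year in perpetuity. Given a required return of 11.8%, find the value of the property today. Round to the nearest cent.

€2545454.55

Growing perpetuity: P = D₁ / (r − g) = €252,000.0000 / (0.118 − 0.019) = €2,545,454.55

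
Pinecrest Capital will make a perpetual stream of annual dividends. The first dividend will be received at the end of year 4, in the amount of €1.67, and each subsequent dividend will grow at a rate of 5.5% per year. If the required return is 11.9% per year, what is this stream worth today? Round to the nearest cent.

Value at end of year 3: C₁ / (r − g) = €1.67 / (0.119 − 0.055) = €26.0938
Discount to today: PV = €26.0938 / (1 + 0.119)^3 = €26.0938 / 1.401168 = €18.62

€18.62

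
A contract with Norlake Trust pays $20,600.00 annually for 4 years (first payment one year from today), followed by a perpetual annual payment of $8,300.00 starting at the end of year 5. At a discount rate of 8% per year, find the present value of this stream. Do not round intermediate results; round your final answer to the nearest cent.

PV of 4-year annuity: $20,600.00 × [1 − (1+0.08)^−4] / 0.08 = 68229.81290
Perpetuity value at year 4: $8,300.00 / 0.08 = 103750.00000
PV of perpetuity: 103750.00000 / (1+0.08)^4 = 76259.34723
Total PV = 68229.81290 + 76259.34723 = 144489.16013

$144489.16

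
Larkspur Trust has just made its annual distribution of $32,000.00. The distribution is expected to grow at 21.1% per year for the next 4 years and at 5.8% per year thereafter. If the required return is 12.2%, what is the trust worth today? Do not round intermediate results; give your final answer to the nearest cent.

$873372.65

D_1 = 38752.00000
D_2 = 46928.67200
D_3 = 56830.62179
D_4 = 68821.88299
Terminal value at year 4: TV = D_4×(1+g_2)/(r−g_2) = 72813.55220/0.064 = 1137711.75318
P_0 = D_1/(1+r)^1 + D_2/(1+r)^2 + D_3/(1+r)^3 + D_4/(1+r)^4 + TV/(1+r)^4
    = 34538.32442 + 37277.99543 + 40234.98437 + 43426.52948 + 717894.81546 = 873372.64916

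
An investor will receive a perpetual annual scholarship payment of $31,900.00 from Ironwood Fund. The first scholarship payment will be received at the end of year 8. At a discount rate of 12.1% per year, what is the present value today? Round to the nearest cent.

Value at end of year 7: C / r = $31,900.00 / 0.121 = $263,636.3636
Discount to today: PV = $263,636.3636 / (1 + 0.121)^7 = $263,636.3636 / 2.224535 = $118,513.01

$118513.01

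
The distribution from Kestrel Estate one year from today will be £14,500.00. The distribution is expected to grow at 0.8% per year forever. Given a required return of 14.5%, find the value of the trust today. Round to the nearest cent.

£105839.42

Growing perpetuity: P = D₁ / (r − g) = £14,500.0000 / (0.145 − 0.008) = £105,839.42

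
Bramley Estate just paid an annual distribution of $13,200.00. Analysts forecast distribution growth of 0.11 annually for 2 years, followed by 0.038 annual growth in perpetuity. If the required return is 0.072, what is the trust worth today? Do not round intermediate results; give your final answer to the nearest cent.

D_1 = 14652.00000
D_2 = 16263.72000
Terminal value at year 2: TV = D_2×(1+g_2)/(r−g_2) = 16881.74136/0.034 = 496521.80471
P_0 = D_1/(1+r)^1 + D_2/(1+r)^2 + TV/(1+r)^2
    = 13667.91045 + 14152.40727 + 432064.66911 = 459884.98683

$459884.99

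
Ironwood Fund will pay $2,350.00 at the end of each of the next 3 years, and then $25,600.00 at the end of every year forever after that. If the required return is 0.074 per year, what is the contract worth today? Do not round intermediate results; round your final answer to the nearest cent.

$285373.78

PV of 3-year annuity: $2,350.00 × [1 − (1+0.074)^−3] / 0.074 = 6122.34839
Perpetuity value at year 3: $25,600.00 / 0.074 = 345945.94595
PV of perpetuity: 345945.94595 / (1+0.074)^3 = 279251.42727
Total PV = 6122.34839 + 279251.42727 = 285373.77566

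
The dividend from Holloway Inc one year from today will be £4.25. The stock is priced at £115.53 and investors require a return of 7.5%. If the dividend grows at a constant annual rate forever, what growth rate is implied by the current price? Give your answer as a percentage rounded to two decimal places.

P = D₁/(r−g) ⇒ g = r − D₁/P = 0.075 − £4.25/£115.53 = 0.038213

3.82%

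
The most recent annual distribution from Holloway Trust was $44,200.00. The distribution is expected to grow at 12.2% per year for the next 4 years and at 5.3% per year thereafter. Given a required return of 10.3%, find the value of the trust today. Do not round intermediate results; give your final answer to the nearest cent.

$1181212.92

D_1 = 49592.40000
D_2 = 55642.67280
D_3 = 62431.07888
D_4 = 70047.67051
Terminal value at year 4: TV = D_4×(1+g_2)/(r−g_2) = 73760.19704/0.05 = 1475203.94084
P_0 = D_1/(1+r)^1 + D_2/(1+r)^2 + D_3/(1+r)^3 + D_4/(1+r)^4 + TV/(1+r)^4
    = 44961.37806 + 45735.87143 + 46523.70602 + 47325.11165 + 996666.85144 = 1181212.91860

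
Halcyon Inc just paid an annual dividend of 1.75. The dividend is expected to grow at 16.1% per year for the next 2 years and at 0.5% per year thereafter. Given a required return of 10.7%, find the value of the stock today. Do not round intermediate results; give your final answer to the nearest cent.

22.73

D_1 = 2.03175
D_2 = 2.35886
Terminal value at year 2: TV = D_2×(1+g_2)/(r−g_2) = 2.37066/0.102 = 23.24173
P_0 = D_1/(1+r)^1 + D_2/(1+r)^2 + TV/(1+r)^2
    = 1.83537 + 1.92490 + 18.96589 = 22.72615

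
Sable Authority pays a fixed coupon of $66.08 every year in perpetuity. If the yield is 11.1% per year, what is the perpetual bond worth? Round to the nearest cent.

$595.32

Level perpetuity: PV = C / r = $66.08 / 0.111 = $595.32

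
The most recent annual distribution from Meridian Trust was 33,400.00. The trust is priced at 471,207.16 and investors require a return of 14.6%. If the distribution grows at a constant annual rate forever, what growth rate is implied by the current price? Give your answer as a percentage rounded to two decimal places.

7.01%

P = D₀(1+g)/(r−g) ⇒ P(r−g) = D₀(1+g) ⇒ g(P+D₀) = P·r − D₀
g = (P·r − D₀)/(P + D₀) = (471,207.16×0.146 − 33,400.00) / (471,207.16 + 33,400.00) = 0.070146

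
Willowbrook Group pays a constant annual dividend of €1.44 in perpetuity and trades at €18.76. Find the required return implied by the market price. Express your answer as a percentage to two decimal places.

7.68%

P = C/r ⇒ r = C/P = €1.44/€18.76 = 0.076759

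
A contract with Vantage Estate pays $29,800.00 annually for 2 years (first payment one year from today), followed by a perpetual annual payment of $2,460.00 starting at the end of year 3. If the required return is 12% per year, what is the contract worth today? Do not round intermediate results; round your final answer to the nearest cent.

PV of 2-year annuity: $29,800.00 × [1 − (1+0.12)^−2] / 0.12 = 50363.52041
Perpetuity value at year 2: $2,460.00 / 0.12 = 20500.00000
PV of perpetuity: 20500.00000 / (1+0.12)^2 = 16342.47449
Total PV = 50363.52041 + 16342.47449 = 66705.99490

$66705.99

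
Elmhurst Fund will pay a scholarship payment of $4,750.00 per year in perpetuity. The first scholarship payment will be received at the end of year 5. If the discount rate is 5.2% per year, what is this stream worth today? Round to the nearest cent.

$74580.85

Value at end of year 4: C / r = $4,750.00 / 0.052 = $91,346.1538
Discount to today: PV = $91,346.1538 / (1 + 0.052)^4 = $91,346.1538 / 1.224794 = $74,580.85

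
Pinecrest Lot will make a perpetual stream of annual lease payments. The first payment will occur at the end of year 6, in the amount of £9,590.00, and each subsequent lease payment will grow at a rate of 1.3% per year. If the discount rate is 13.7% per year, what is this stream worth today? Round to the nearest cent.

Value at end of year 5: C₁ / (r − g) = £9,590.00 / (0.137 − 0.013) = £77,338.7097
Discount to today: PV = £77,338.7097 / (1 + 0.137)^5 = £77,338.7097 / 1.900213 = £40,700.02

£40700.02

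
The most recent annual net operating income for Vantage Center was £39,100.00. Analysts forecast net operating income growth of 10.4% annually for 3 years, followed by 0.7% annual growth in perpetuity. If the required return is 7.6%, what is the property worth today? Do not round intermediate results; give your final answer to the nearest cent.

£739861.63

D_1 = 43166.40000
D_2 = 47655.70560
D_3 = 52611.89898
Terminal value at year 3: TV = D_3×(1+g_2)/(r−g_2) = 52980.18228/0.069 = 767828.72863
P_0 = D_1/(1+r)^1 + D_2/(1+r)^2 + D_3/(1+r)^3 + TV/(1+r)^3
    = 40117.47212 + 41161.42121 + 42232.53626 + 616350.20306 = 739861.63265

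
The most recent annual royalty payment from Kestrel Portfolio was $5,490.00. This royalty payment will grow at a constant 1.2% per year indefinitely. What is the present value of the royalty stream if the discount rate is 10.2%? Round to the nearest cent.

D₁ = D₀ × (1 + g) = $5,490.00 × 1.012 = $5,555.8800
Growing perpetuity: P = D₁ / (r − g) = $5,555.8800 / (0.102 − 0.012) = $61,732.00

$61732.00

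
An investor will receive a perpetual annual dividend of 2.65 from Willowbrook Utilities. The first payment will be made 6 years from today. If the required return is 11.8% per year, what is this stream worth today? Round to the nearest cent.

Value at end of year 5: C / r = 2.65 / 0.118 = 22.4576
Discount to today: PV = 22.4576 / (1 + 0.118)^5 = 22.4576 / 1.746663 = 12.86

12.86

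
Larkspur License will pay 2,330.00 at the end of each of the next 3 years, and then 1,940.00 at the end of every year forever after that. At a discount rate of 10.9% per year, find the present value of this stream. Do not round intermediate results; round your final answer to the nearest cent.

PV of 3-year annuity: 2,330.00 × [1 − (1+0.109)^−3] / 0.109 = 5703.77287
Perpetuity value at year 3: 1,940.00 / 0.109 = 17798.16514
PV of perpetuity: 17798.16514 / (1+0.109)^3 = 13049.10103
Total PV = 5703.77287 + 13049.10103 = 18752.87390

18752.87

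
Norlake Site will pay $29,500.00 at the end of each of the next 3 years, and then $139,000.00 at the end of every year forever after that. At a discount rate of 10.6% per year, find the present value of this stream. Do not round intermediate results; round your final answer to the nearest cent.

$1041861.37

PV of 3-year annuity: $29,500.00 × [1 − (1+0.106)^−3] / 0.106 = 72594.08192
Perpetuity value at year 3: $139,000.00 / 0.106 = 1311320.75472
PV of perpetuity: 1311320.75472 / (1+0.106)^3 = 969267.28396
Total PV = 72594.08192 + 969267.28396 = 1041861.36589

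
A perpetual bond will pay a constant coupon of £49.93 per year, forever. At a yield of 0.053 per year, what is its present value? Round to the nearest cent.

Level perpetuity: PV = C / r = £49.93 / 0.053 = £942.08

£942.08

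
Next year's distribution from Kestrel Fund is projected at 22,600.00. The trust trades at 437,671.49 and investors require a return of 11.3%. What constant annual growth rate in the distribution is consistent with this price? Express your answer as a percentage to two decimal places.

P = D₁/(r−g) ⇒ g = r − D₁/P = 0.113 − 22,600.00/437,671.49 = 0.061363

6.14%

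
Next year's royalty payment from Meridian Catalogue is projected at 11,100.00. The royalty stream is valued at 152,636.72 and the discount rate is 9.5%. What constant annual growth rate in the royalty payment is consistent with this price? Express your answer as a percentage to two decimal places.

2.23%

P = D₁/(r−g) ⇒ g = r − D₁/P = 0.095 − 11,100.00/152,636.72 = 0.022278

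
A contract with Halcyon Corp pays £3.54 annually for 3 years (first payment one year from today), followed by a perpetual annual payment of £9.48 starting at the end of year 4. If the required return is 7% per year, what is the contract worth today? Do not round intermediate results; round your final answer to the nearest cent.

PV of 3-year annuity: £3.54 × [1 − (1+0.07)^−3] / 0.07 = 9.29008
Perpetuity value at year 3: £9.48 / 0.07 = 135.42857
PV of perpetuity: 135.42857 / (1+0.07)^3 = 110.55006
Total PV = 9.29008 + 110.55006 = 119.84013

£119.84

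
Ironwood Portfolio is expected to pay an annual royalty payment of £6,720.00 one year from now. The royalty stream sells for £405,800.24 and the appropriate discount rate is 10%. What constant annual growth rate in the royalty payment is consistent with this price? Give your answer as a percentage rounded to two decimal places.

8.34%

P = D₁/(r−g) ⇒ g = r − D₁/P = 0.1 − £6,720.00/£405,800.24 = 0.083440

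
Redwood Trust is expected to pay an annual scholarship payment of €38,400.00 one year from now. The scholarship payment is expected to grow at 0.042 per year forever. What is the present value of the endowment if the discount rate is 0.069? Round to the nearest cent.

Growing perpetuity: P = D₁ / (r − g) = €38,400.0000 / (0.069 − 0.042) = €1,422,222.22

€1422222.22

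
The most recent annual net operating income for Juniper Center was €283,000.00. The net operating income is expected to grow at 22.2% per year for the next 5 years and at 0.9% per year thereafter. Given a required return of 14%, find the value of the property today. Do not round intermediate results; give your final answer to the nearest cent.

€4836130.79

D_1 = 345826.00000
D_2 = 422599.37200
D_3 = 516416.43258
D_4 = 631060.88062
D_5 = 771156.39611
Terminal value at year 5: TV = D_5×(1+g_2)/(r−g_2) = 778096.80368/0.131 = 5939670.25710
P_0 = D_1/(1+r)^1 + D_2/(1+r)^2 + D_3/(1+r)^3 + D_4/(1+r)^4 + D_5/(1+r)^5 + TV/(1+r)^5
    = 303356.14035 + 325176.49431 + 348566.38249 + 373638.70123 + 400514.46746 + 3084878.60817 = 4836130.79401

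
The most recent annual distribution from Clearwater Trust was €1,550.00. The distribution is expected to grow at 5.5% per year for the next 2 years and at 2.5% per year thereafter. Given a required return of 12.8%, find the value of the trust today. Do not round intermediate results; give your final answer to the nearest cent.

€16298.45

D_1 = 1635.25000
D_2 = 1725.18875
Terminal value at year 2: TV = D_2×(1+g_2)/(r−g_2) = 1768.31847/0.103 = 17168.14047
P_0 = D_1/(1+r)^1 + D_2/(1+r)^2 + TV/(1+r)^2
    = 1449.68972 + 1355.87114 + 13492.89245 = 16298.45332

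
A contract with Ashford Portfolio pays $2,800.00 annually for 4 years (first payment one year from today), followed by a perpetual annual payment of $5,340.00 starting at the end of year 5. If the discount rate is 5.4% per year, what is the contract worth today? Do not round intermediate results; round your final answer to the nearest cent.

PV of 4-year annuity: $2,800.00 × [1 − (1+0.054)^−4] / 0.054 = 9837.09757
Perpetuity value at year 4: $5,340.00 / 0.054 = 98888.88889
PV of perpetuity: 98888.88889 / (1+0.054)^4 = 80128.13853
Total PV = 9837.09757 + 80128.13853 = 89965.23610

$89965.24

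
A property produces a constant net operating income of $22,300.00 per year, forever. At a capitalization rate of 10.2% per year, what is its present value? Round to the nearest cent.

Level perpetuity: PV = C / r = $22,300.00 / 0.102 = $218,627.45

$218627.45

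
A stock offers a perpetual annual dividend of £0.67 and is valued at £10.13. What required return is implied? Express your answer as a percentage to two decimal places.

6.61%

P = C/r ⇒ r = C/P = £0.67/£10.13 = 0.066140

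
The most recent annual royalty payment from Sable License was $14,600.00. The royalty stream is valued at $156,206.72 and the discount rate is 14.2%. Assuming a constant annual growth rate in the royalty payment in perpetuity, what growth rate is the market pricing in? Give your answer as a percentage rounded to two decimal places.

4.44%

P = D₀(1+g)/(r−g) ⇒ P(r−g) = D₀(1+g) ⇒ g(P+D₀) = P·r − D₀
g = (P·r − D₀)/(P + D₀) = ($156,206.72×0.142 − $14,600.00) / ($156,206.72 + $14,600.00) = 0.044386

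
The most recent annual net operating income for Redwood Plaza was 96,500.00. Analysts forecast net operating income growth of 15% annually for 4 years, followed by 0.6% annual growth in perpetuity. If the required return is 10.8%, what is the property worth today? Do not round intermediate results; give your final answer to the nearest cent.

1528471.43

D_1 = 110975.00000
D_2 = 127621.25000
D_3 = 146764.43750
D_4 = 168779.10312
Terminal value at year 4: TV = D_4×(1+g_2)/(r−g_2) = 169791.77774/0.102 = 1664625.27200
P_0 = D_1/(1+r)^1 + D_2/(1+r)^2 + D_3/(1+r)^3 + D_4/(1+r)^4 + TV/(1+r)^4
    = 100157.94224 + 103954.54294 + 107895.05810 + 111984.94298 + 1104478.94739 = 1528471.43365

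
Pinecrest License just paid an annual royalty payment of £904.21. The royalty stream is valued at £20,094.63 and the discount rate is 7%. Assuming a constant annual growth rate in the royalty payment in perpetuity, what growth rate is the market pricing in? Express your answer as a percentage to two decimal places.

P = D₀(1+g)/(r−g) ⇒ P(r−g) = D₀(1+g) ⇒ g(P+D₀) = P·r − D₀
g = (P·r − D₀)/(P + D₀) = (£20,094.63×0.07 − £904.21) / (£20,094.63 + £904.21) = 0.023926

2.39%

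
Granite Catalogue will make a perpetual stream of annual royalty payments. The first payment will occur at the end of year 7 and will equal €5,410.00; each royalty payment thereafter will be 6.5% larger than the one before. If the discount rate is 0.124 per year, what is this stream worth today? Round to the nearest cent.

€45472.35

Value at end of year 6: C₁ / (r − g) = €5,410.00 / (0.124 − 0.065) = €91,694.9153
Discount to today: PV = €91,694.9153 / (1 + 0.124)^6 = €91,694.9153 / 2.016498 = €45,472.35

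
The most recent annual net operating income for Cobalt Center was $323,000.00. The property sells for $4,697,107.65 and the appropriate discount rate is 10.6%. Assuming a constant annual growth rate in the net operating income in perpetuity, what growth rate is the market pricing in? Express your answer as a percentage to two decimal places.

P = D₀(1+g)/(r−g) ⇒ P(r−g) = D₀(1+g) ⇒ g(P+D₀) = P·r − D₀
g = (P·r − D₀)/(P + D₀) = ($4,697,107.65×0.106 − $323,000.00) / ($4,697,107.65 + $323,000.00) = 0.034839

3.48%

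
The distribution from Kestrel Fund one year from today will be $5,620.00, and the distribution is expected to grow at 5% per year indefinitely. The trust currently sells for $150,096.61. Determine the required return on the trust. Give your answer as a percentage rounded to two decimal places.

8.74%

P = D₁/(r − g) ⇒ r = D₁/P + g = $5,620.0000/$150,096.61 + 0.05 = 0.037443 + 0.05 = 0.087443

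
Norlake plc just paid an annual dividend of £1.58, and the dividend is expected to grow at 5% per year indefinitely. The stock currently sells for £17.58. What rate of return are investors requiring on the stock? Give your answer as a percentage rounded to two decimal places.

14.44%

D₁ = £1.58 × 1.05 = £1.6590
P = D₁/(r − g) ⇒ r = D₁/P + g = £1.6590/£17.58 + 0.05 = 0.094369 + 0.05 = 0.144369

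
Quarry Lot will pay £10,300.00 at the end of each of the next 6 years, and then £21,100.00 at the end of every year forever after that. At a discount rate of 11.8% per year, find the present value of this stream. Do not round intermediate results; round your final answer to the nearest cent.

PV of 6-year annuity: £10,300.00 × [1 − (1+0.118)^−6] / 0.118 = 42588.45744
Perpetuity value at year 6: £21,100.00 / 0.118 = 178813.55932
PV of perpetuity: 178813.55932 / (1+0.118)^6 = 91569.24359
Total PV = 42588.45744 + 91569.24359 = 134157.70103

£134157.70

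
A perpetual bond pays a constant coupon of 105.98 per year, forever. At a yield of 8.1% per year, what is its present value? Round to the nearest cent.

1308.40

Level perpetuity: PV = C / r = 105.98 / 0.081 = 1,308.40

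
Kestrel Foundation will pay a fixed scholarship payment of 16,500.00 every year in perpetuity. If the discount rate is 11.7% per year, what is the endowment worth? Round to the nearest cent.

Level perpetuity: PV = C / r = 16,500.00 / 0.117 = 141,025.64

141025.64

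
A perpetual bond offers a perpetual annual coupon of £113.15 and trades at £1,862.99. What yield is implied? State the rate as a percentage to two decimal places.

6.07%

P = C/r ⇒ r = C/P = £113.15/£1,862.99 = 0.060736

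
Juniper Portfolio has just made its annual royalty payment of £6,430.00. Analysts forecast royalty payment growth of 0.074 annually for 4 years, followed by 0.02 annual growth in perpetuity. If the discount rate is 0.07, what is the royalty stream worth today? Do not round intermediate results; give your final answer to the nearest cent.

D_1 = 6905.82000
D_2 = 7416.85068
D_3 = 7965.69763
D_4 = 8555.15925
Terminal value at year 4: TV = D_4×(1+g_2)/(r−g_2) = 8726.26244/0.05 = 174525.24880
P_0 = D_1/(1+r)^1 + D_2/(1+r)^2 + D_3/(1+r)^3 + D_4/(1+r)^4 + TV/(1+r)^4
    = 6454.03738 + 6478.16463 + 6502.38206 + 6526.69003 + 133144.47669 = 159105.75080

£159105.75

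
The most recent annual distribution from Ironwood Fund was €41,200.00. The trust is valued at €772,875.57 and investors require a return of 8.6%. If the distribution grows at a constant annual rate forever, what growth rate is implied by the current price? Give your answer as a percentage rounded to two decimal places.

3.10%

P = D₀(1+g)/(r−g) ⇒ P(r−g) = D₀(1+g) ⇒ g(P+D₀) = P·r − D₀
g = (P·r − D₀)/(P + D₀) = (€772,875.57×0.086 − €41,200.00) / (€772,875.57 + €41,200.00) = 0.031038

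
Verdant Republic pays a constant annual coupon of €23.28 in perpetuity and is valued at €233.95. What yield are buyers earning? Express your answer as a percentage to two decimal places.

9.95%

P = C/r ⇒ r = C/P = €23.28/€233.95 = 0.099508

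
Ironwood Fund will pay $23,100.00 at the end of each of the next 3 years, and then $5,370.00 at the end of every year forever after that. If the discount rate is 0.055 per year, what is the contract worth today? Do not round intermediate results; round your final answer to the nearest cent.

PV of 3-year annuity: $23,100.00 × [1 − (1+0.055)^−3] / 0.055 = 62322.26104
Perpetuity value at year 3: $5,370.00 / 0.055 = 97636.36364
PV of perpetuity: 97636.36364 / (1+0.055)^3 = 83148.46139
Total PV = 62322.26104 + 83148.46139 = 145470.72244

$145470.72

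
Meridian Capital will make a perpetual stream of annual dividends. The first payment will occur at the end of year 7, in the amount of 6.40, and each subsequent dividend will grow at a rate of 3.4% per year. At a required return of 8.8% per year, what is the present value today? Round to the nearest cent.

71.45

Value at end of year 6: C₁ / (r − g) = 6.40 / (0.088 − 0.034) = 118.5185
Discount to today: PV = 118.5185 / (1 + 0.088)^6 = 118.5185 / 1.658721 = 71.45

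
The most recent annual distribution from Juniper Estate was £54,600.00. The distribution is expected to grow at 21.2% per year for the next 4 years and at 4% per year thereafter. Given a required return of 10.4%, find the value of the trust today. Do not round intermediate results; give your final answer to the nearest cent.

£1566082.99

D_1 = 66175.20000
D_2 = 80204.34240
D_3 = 97207.66299
D_4 = 117815.68754
Terminal value at year 4: TV = D_4×(1+g_2)/(r−g_2) = 122528.31504/0.064 = 1914504.92256
P_0 = D_1/(1+r)^1 + D_2/(1+r)^2 + D_3/(1+r)^3 + D_4/(1+r)^4 + TV/(1+r)^4
    = 59941.30435 + 65805.12760 + 72242.58573 + 79309.79521 + 1288784.17213 = 1566082.98502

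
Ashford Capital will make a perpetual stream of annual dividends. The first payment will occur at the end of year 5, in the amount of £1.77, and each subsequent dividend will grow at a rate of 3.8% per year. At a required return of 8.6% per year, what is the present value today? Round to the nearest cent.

£26.51

Value at end of year 4: C₁ / (r − g) = £1.77 / (0.086 − 0.038) = £36.8750
Discount to today: PV = £36.8750 / (1 + 0.086)^4 = £36.8750 / 1.390975 = £26.51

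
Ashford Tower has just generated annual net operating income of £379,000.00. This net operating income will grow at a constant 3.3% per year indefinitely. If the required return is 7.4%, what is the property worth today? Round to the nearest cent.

D₁ = D₀ × (1 + g) = £379,000.00 × 1.033 = £391,507.0000
Growing perpetuity: P = D₁ / (r − g) = £391,507.0000 / (0.074 − 0.033) = £9,548,951.22

£9548951.22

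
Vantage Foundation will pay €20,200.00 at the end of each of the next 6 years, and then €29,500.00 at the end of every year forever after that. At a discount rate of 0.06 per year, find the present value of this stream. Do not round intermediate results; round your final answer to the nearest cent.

PV of 6-year annuity: €20,200.00 × [1 − (1+0.06)^−6] / 0.06 = 99329.95139
Perpetuity value at year 6: €29,500.00 / 0.06 = 491666.66667
PV of perpetuity: 491666.66667 / (1+0.06)^6 = 346605.59905
Total PV = 99329.95139 + 346605.59905 = 445935.55043

€445935.55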